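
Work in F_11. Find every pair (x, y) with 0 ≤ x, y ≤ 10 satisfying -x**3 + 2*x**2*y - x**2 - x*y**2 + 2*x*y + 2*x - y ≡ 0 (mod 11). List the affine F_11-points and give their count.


Affine F_11-points: {(0, 0), (1, 0), (1, 3), (3, 6), (3, 9), (9, 0), (9, 4), (10, 2), (10, 10)}; count = 9.

For each of the 121 pairs (x, y) ∈ F_11², evaluate f(x, y) mod 11. Record the zeros.
  x = 0: [0↦0, 1↦10, 2↦9, 3↦8, 4↦7, 5↦6, 6↦5, 7↦4, 8↦3, 9↦2, 10↦1]  zeros at y ∈ {0}
  x = 1: [0↦0, 1↦2, 2↦2, 3↦0, 4↦7, 5↦1, 6↦4, 7↦5, 8↦4, 9↦1, 10↦7]  zeros at y ∈ {0, 3}
  x = 2: [0↦3, 1↦1, 2↦6, 3↦7, 4↦4, 5↦8, 6↦8, 7↦4, 8↦7, 9↦6, 10↦1]  zeros at y ∈ ∅
  x = 3: [0↦3, 1↦1, 2↦4, 3↦1, 4↦3, 5↦10, 6↦0, 7↦6, 8↦6, 9↦0, 10↦10]  zeros at y ∈ {6, 9}
  x = 4: [0↦5, 1↦7, 2↦1, 3↦9, 4↦9, 5↦1, 6↦7, 7↦5, 8↦6, 9↦10, 10↦6]  zeros at y ∈ ∅
  x = 5: [0↦3, 1↦2, 2↦2, 3↦3, 4↦5, 5↦8, 6↦1, 7↦6, 8↦1, 9↦8, 10↦5]  zeros at y ∈ ∅
  x = 6: [0↦2, 1↦2, 2↦1, 3↦10, 4↦7, 5↦3, 6↦9, 7↦3, 8↦7, 9↦10, 10↦1]  zeros at y ∈ ∅
  x = 7: [0↦7, 1↦1, 2↦3, 3↦2, 4↦9, 5↦2, 6↦3, 7↦1, 8↦7, 9↦10, 10↦10]  zeros at y ∈ ∅
  x = 8: [0↦1, 1↦4, 2↦2, 3↦6, 4↦5, 5↦10, 6↦10, 7↦5, 8↦6, 9↦2, 10↦4]  zeros at y ∈ ∅
  x = 9: [0↦0, 1↦5, 2↦3, 3↦5, 4↦0, 5↦10, 6↦2, 7↦9, 8↦9, 9↦2, 10↦10]  zeros at y ∈ {0, 4}
  x = 10: [0↦9, 1↦9, 2↦0, 3↦4, 4↦10, 5↦7, 6↦6, 7↦7, 8↦10, 9↦4, 10↦0]  zeros at y ∈ {2, 10}
Collecting zeros: affine points = {(0, 0), (1, 0), (1, 3), (3, 6), (3, 9), (9, 0), (9, 4), (10, 2), (10, 10)}.
Total count |C(F_11)_aff| = 9.


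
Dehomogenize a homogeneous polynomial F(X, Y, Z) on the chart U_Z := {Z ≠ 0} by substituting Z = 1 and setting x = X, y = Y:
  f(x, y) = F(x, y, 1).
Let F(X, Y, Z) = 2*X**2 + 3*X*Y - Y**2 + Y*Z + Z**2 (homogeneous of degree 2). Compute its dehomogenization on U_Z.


f(x, y) = 2*x**2 + 3*x*y - y**2 + y + 1

On U_Z we set Z = 1. Each monomial c·X^i·Y^j·Z^k in F becomes c·x^i·y^j·1^k = c·x^i·y^j.
Substituting Z = 1: F(X, Y, 1) = 2*x**2 + 3*x*y - y**2 + y + 1.
Note: deg(f) ≤ deg(F) = 2; strict inequality happens when F is divisible by Z (lost terms).


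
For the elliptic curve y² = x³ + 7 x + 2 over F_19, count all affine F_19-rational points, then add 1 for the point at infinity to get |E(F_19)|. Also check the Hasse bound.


Affine points = {(2, 9), (2, 10), (8, 0), (11, 2), (11, 17), (12, 3), (12, 16), (15, 9), (15, 10), (16, 7), (16, 12)}; affine count = 11; |E(F_19)| = 12.

Discriminant check: Δ ∝ 4a³ + 27b² = 4·7³ + 27·2² = 4·343 + 27·4 ≡ 17 (mod 19). Nonzero ⇒ E is nonsingular.
For each x ∈ F_19, compute rhs = x³ + 7·x + 2 mod 19, then count y ∈ F_19 with y² ≡ rhs.
  x = 0: rhs = 2, matching y values: none (0 points).
  x = 1: rhs = 10, matching y values: none (0 points).
  x = 2: rhs = 5, matching y values: 9, 10 (2 points).
  x = 3: rhs = 12, matching y values: none (0 points).
  x = 4: rhs = 18, matching y values: none (0 points).
  x = 5: rhs = 10, matching y values: none (0 points).
  x = 6: rhs = 13, matching y values: none (0 points).
  x = 7: rhs = 14, matching y values: none (0 points).
  x = 8: rhs = 0, matching y values: 0 (1 points).
  x = 9: rhs = 15, matching y values: none (0 points).
  x = 10: rhs = 8, matching y values: none (0 points).
  x = 11: rhs = 4, matching y values: 2, 17 (2 points).
  x = 12: rhs = 9, matching y values: 3, 16 (2 points).
  x = 13: rhs = 10, matching y values: none (0 points).
  x = 14: rhs = 13, matching y values: none (0 points).
  x = 15: rhs = 5, matching y values: 9, 10 (2 points).
  x = 16: rhs = 11, matching y values: 7, 12 (2 points).
  x = 17: rhs = 18, matching y values: none (0 points).
  x = 18: rhs = 13, matching y values: none (0 points).
Total affine count: 11.
Full point count |E(F_19)| = 11 + 1 = 12.
Hasse bound: |12 − (19+1)| = |-8| = 8 ≤ 2√19 ≈ 8.7178 ✓.


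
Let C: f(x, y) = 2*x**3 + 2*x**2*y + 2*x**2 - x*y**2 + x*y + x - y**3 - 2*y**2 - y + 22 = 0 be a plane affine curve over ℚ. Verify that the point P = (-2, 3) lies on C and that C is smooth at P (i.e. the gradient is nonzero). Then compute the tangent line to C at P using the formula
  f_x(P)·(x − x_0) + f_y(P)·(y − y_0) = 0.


Tangent line at P: -13*x - 22*y + 40 = 0.

Step 1: f(-2, 3) = 0, so P lies on C.
Step 2: partial derivatives
  f_x(x, y) = 6*x**2 + 4*x*y + 4*x - y**2 + y + 1, f_y(x, y) = 2*x**2 - 2*x*y + x - 3*y**2 - 4*y - 1.
  f_x(P) = -13, f_y(P) = -22 (gradient nonzero, so P is smooth).
Step 3: tangent line at P: -13·(x − -2) + -22·(y − 3) = 0.
Expanding: -13*x - 22*y + 40 = 0.


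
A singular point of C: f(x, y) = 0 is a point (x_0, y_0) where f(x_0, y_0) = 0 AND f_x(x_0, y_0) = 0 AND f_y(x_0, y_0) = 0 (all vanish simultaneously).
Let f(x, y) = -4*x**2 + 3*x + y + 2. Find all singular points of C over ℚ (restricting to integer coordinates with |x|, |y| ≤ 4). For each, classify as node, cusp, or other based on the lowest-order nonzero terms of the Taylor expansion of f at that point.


No singular points in the scanned grid; C is smooth there.

Compute partial derivatives:
  f_x = 3 - 8*x.
  f_y = 1.
f_y = 1 is a nonzero constant, so f_y never vanishes: no point (x, y) can satisfy f = f_x = f_y = 0. In particular no (x, y) ∈ {−4, ..., 4}² is singular; the curve is smooth.


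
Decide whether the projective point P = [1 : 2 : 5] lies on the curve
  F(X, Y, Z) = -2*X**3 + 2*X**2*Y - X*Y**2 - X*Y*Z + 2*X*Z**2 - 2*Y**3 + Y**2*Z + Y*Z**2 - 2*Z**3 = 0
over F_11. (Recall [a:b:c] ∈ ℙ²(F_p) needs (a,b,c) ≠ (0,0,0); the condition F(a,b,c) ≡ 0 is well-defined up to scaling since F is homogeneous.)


F(1,2,5) ≡ 7 (mod 11); P is NOT on the curve.

Evaluate F(1, 2, 5) term-by-term (mod 11).
  -2*X**3 ↦ -2·1·1·1 = -2
  2*X**2*Y ↦ 2·1·2·1 = 4
  -X*Y**2 ↦ -1·1·4·1 = -4
  -X*Y*Z ↦ -1·1·2·5 = -10
  2*X*Z**2 ↦ 2·1·1·25 = 50
  -2*Y**3 ↦ -2·1·8·1 = -16
  Y**2*Z ↦ 1·1·4·5 = 20
  Y*Z**2 ↦ 1·1·2·25 = 50
  -2*Z**3 ↦ -2·1·1·125 = -250
Sum: F(1, 2, 5) = (-2) + (4) + (-4) + (-10) + (50) + (-16) + (20) + (50) + (-250) = -158.
Reducing mod 11: -158 ≡ 7 (mod 11).
Since F(a, b, c) ≡ 7 ≠ 0 (mod 11), P does NOT lie on the curve.


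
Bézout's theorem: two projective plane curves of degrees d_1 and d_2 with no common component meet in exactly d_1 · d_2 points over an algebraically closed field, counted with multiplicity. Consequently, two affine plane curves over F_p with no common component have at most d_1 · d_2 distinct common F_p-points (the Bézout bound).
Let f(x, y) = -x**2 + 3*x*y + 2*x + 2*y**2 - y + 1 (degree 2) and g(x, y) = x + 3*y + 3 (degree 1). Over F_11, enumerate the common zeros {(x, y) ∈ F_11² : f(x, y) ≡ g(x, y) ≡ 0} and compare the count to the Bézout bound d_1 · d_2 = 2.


Common zeros: ∅; count = 0; Bézout bound = 2.

deg(f) = 2, deg(g) = 1, so Bézout bound = 2.
Scan x ∈ F_11. For each x, list the y ∈ F_11 with f(x, y) ≡ 0 and those with g(x, y) ≡ 0 (mod 11); the common zeros in that column are the intersection.
  x = 0: f ≡ 0 at y ∈ {8, 9}; g ≡ 0 at y ∈ {10}; common: ∅.
  x = 1: f ≡ 0 at y ∈ ∅; g ≡ 0 at y ∈ {6}; common: ∅.
  x = 2: f ≡ 0 at y ∈ ∅; g ≡ 0 at y ∈ {2}; common: ∅.
  x = 3: f ≡ 0 at y ∈ {2, 5}; g ≡ 0 at y ∈ {9}; common: ∅.
  x = 4: f ≡ 0 at y ∈ {3, 8}; g ≡ 0 at y ∈ {5}; common: ∅.
  x = 5: f ≡ 0 at y ∈ {2}; g ≡ 0 at y ∈ {1}; common: ∅.
  x = 6: f ≡ 0 at y ∈ {4}; g ≡ 0 at y ∈ {8}; common: ∅.
  x = 7: f ≡ 0 at y ∈ {3, 9}; g ≡ 0 at y ∈ {4}; common: ∅.
  x = 8: f ≡ 0 at y ∈ {1, 4}; g ≡ 0 at y ∈ {0}; common: ∅.
  x = 9: f ≡ 0 at y ∈ ∅; g ≡ 0 at y ∈ {7}; common: ∅.
  x = 10: f ≡ 0 at y ∈ ∅; g ≡ 0 at y ∈ {3}; common: ∅.
Collecting: common zeros = ∅, so the count is 0.
Comparison with the Bézout bound: 0 ≤ 2 = deg(f)·deg(g), as expected for curves with no common component (the affine F_11-count falls short of the bound because intersections may lie at infinity, over extension fields, or carry multiplicity).


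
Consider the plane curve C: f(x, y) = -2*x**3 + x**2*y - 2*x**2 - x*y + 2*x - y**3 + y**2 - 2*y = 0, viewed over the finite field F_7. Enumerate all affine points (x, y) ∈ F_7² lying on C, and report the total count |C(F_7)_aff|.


Affine F_7-points: {(0, 0), (0, 4), (1, 5), (3, 4), (4, 3), (5, 4), (6, 6)}; count = 7.

For each of the 49 pairs (x, y) ∈ F_7², evaluate f(x, y) mod 7. Record the zeros.
  x = 0: [0↦0, 1↦5, 2↦6, 3↦4, 4↦0, 5↦2, 6↦4]  zeros at y ∈ {0, 4}
  x = 1: [0↦5, 1↦3, 2↦4, 3↦2, 4↦5, 5↦0, 6↦2]  zeros at y ∈ {5}
  x = 2: [0↦1, 1↦1, 2↦4, 3↦4, 4↦2, 5↦6, 6↦3]  zeros at y ∈ ∅
  x = 3: [0↦4, 1↦1, 2↦1, 3↦5, 4↦0, 5↦1, 6↦2]  zeros at y ∈ {4}
  x = 4: [0↦2, 1↦5, 2↦4, 3↦0, 4↦1, 5↦1, 6↦1]  zeros at y ∈ {3}
  x = 5: [0↦4, 1↦1, 2↦1, 3↦5, 4↦0, 5↦1, 6↦2]  zeros at y ∈ {4}
  x = 6: [0↦5, 1↦5, 2↦1, 3↦1, 4↦6, 5↦3, 6↦0]  zeros at y ∈ {6}
Collecting zeros: affine points = {(0, 0), (0, 4), (1, 5), (3, 4), (4, 3), (5, 4), (6, 6)}.
Total count |C(F_7)_aff| = 7.


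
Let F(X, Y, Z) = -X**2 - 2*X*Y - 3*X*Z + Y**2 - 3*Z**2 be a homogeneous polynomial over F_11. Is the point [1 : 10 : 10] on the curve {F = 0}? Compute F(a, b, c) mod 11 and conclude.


F(1,10,10) ≡ 2 (mod 11); P is NOT on the curve.

Evaluate F(1, 10, 10) term-by-term (mod 11).
  -X**2 ↦ -1·1·1·1 = -1
  -2*X*Y ↦ -2·1·10·1 = -20
  -3*X*Z ↦ -3·1·1·10 = -30
  Y**2 ↦ 1·1·100·1 = 100
  -3*Z**2 ↦ -3·1·1·100 = -300
Sum: F(1, 10, 10) = (-1) + (-20) + (-30) + (100) + (-300) = -251.
Reducing mod 11: -251 ≡ 2 (mod 11).
Since F(a, b, c) ≡ 2 ≠ 0 (mod 11), P does NOT lie on the curve.


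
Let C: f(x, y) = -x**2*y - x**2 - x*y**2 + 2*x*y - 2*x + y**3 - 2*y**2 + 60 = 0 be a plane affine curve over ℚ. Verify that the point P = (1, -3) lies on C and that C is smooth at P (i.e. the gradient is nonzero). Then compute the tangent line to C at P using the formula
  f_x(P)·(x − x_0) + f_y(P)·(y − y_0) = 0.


Tangent line at P: -13*x + 46*y + 151 = 0.

Step 1: f(1, -3) = 0, so P lies on C.
Step 2: partial derivatives
  f_x(x, y) = -2*x*y - 2*x - y**2 + 2*y - 2, f_y(x, y) = -x**2 - 2*x*y + 2*x + 3*y**2 - 4*y.
  f_x(P) = -13, f_y(P) = 46 (gradient nonzero, so P is smooth).
Step 3: tangent line at P: -13·(x − 1) + 46·(y − -3) = 0.
Expanding: -13*x + 46*y + 151 = 0.


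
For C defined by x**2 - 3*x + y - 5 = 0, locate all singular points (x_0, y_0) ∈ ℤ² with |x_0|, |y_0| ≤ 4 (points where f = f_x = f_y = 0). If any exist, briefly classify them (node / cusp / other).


No singular points in the scanned grid; C is smooth there.

Compute partial derivatives:
  f_x = 2*x - 3.
  f_y = 1.
f_y = 1 is a nonzero constant, so f_y never vanishes: no point (x, y) can satisfy f = f_x = f_y = 0. In particular no (x, y) ∈ {−4, ..., 4}² is singular; the curve is smooth.


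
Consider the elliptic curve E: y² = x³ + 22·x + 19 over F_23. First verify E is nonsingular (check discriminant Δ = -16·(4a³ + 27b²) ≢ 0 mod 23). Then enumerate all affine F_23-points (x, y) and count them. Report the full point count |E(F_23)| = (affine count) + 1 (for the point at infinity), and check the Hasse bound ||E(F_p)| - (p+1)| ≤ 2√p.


Affine points = {(2, 5), (2, 18), (5, 1), (5, 22), (9, 7), (9, 16), (13, 8), (13, 15), (14, 9), (14, 14), (17, 4), (17, 19), (20, 8), (20, 15), (21, 6), (21, 17)}; affine count = 16; |E(F_23)| = 17.

Discriminant check: Δ ∝ 4a³ + 27b² = 4·22³ + 27·19² = 4·10648 + 27·361 ≡ 14 (mod 23). Nonzero ⇒ E is nonsingular.
For each x ∈ F_23, compute rhs = x³ + 22·x + 19 mod 23, then count y ∈ F_23 with y² ≡ rhs.
  x = 0: rhs = 19, matching y values: none (0 points).
  x = 1: rhs = 19, matching y values: none (0 points).
  x = 2: rhs = 2, matching y values: 5, 18 (2 points).
  x = 3: rhs = 20, matching y values: none (0 points).
  x = 4: rhs = 10, matching y values: none (0 points).
  x = 5: rhs = 1, matching y values: 1, 22 (2 points).
  x = 6: rhs = 22, matching y values: none (0 points).
  x = 7: rhs = 10, matching y values: none (0 points).
  x = 8: rhs = 17, matching y values: none (0 points).
  x = 9: rhs = 3, matching y values: 7, 16 (2 points).
  x = 10: rhs = 20, matching y values: none (0 points).
  x = 11: rhs = 5, matching y values: none (0 points).
  x = 12: rhs = 10, matching y values: none (0 points).
  x = 13: rhs = 18, matching y values: 8, 15 (2 points).
  x = 14: rhs = 12, matching y values: 9, 14 (2 points).
  x = 15: rhs = 21, matching y values: none (0 points).
  x = 16: rhs = 5, matching y values: none (0 points).
  x = 17: rhs = 16, matching y values: 4, 19 (2 points).
  x = 18: rhs = 14, matching y values: none (0 points).
  x = 19: rhs = 5, matching y values: none (0 points).
  x = 20: rhs = 18, matching y values: 8, 15 (2 points).
  x = 21: rhs = 13, matching y values: 6, 17 (2 points).
  x = 22: rhs = 19, matching y values: none (0 points).
Total affine count: 16.
Full point count |E(F_23)| = 16 + 1 = 17.
Hasse bound: |17 − (23+1)| = |-7| = 7 ≤ 2√23 ≈ 9.5917 ✓.


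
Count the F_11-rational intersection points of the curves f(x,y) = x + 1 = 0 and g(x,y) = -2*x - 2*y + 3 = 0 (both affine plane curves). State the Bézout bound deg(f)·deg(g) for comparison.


Common zeros: {(10, 8)}; count = 1; Bézout bound = 1.

deg(f) = 1, deg(g) = 1, so Bézout bound = 1.
Scan x ∈ F_11. For each x, list the y ∈ F_11 with f(x, y) ≡ 0 and those with g(x, y) ≡ 0 (mod 11); the common zeros in that column are the intersection.
  x = 0: f ≡ 0 at y ∈ ∅; g ≡ 0 at y ∈ {7}; common: ∅.
  x = 1: f ≡ 0 at y ∈ ∅; g ≡ 0 at y ∈ {6}; common: ∅.
  x = 2: f ≡ 0 at y ∈ ∅; g ≡ 0 at y ∈ {5}; common: ∅.
  x = 3: f ≡ 0 at y ∈ ∅; g ≡ 0 at y ∈ {4}; common: ∅.
  x = 4: f ≡ 0 at y ∈ ∅; g ≡ 0 at y ∈ {3}; common: ∅.
  x = 5: f ≡ 0 at y ∈ ∅; g ≡ 0 at y ∈ {2}; common: ∅.
  x = 6: f ≡ 0 at y ∈ ∅; g ≡ 0 at y ∈ {1}; common: ∅.
  x = 7: f ≡ 0 at y ∈ ∅; g ≡ 0 at y ∈ {0}; common: ∅.
  x = 8: f ≡ 0 at y ∈ ∅; g ≡ 0 at y ∈ {10}; common: ∅.
  x = 9: f ≡ 0 at y ∈ ∅; g ≡ 0 at y ∈ {9}; common: ∅.
  x = 10: f ≡ 0 at y ∈ {0, 1, 2, 3, 4, 5, 6, 7, 8, 9, 10}; g ≡ 0 at y ∈ {8}; common: {8}.
Collecting: common zeros = {(10, 8)}, so the count is 1.
Comparison with the Bézout bound: 1 ≤ 1 = deg(f)·deg(g), as expected for curves with no common component (the bound is attained).


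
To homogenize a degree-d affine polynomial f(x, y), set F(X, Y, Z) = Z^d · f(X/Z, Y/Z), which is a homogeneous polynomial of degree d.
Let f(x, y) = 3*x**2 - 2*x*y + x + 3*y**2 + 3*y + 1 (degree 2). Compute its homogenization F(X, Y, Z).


F(X, Y, Z) = 3*X**2 - 2*X*Y + X*Z + 3*Y**2 + 3*Y*Z + Z**2

deg(f) = 2.
Substitute x = X/Z, y = Y/Z into f, then multiply by Z^2.
  monomial 3·x^2·y^0 ↦ 3·X^2·Y^0·Z^0.
  monomial -2·x^1·y^1 ↦ -2·X^1·Y^1·Z^0.
  monomial 1·x^1·y^0 ↦ 1·X^1·Y^0·Z^1.
  monomial 3·x^0·y^2 ↦ 3·X^0·Y^2·Z^0.
  monomial 3·x^0·y^1 ↦ 3·X^0·Y^1·Z^1.
  monomial 1·x^0·y^0 ↦ 1·X^0·Y^0·Z^2.
Collecting: F(X, Y, Z) = 3*X**2 - 2*X*Y + X*Z + 3*Y**2 + 3*Y*Z + Z**2.


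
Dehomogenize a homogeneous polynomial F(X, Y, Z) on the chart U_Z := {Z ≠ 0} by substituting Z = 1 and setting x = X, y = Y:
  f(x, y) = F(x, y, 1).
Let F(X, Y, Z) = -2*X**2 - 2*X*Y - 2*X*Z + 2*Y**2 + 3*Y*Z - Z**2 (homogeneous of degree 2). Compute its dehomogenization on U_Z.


f(x, y) = -2*x**2 - 2*x*y - 2*x + 2*y**2 + 3*y - 1

On U_Z we set Z = 1. Each monomial c·X^i·Y^j·Z^k in F becomes c·x^i·y^j·1^k = c·x^i·y^j.
Substituting Z = 1: F(X, Y, 1) = -2*x**2 - 2*x*y - 2*x + 2*y**2 + 3*y - 1.
Note: deg(f) ≤ deg(F) = 2; strict inequality happens when F is divisible by Z (lost terms).


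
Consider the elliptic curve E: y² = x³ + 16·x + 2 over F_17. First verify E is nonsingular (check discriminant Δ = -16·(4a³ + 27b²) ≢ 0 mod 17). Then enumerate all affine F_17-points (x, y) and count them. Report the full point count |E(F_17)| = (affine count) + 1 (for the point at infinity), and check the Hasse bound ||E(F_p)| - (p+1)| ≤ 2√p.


Affine points = {(0, 6), (0, 11), (1, 6), (1, 11), (2, 5), (2, 12), (3, 3), (3, 14), (6, 5), (6, 12), (7, 7), (7, 10), (8, 8), (8, 9), (9, 5), (9, 12), (11, 8), (11, 9), (12, 1), (12, 16), (15, 8), (15, 9), (16, 6), (16, 11)}; affine count = 24; |E(F_17)| = 25.

Discriminant check: Δ ∝ 4a³ + 27b² = 4·16³ + 27·2² = 4·4096 + 27·4 ≡ 2 (mod 17). Nonzero ⇒ E is nonsingular.
For each x ∈ F_17, compute rhs = x³ + 16·x + 2 mod 17, then count y ∈ F_17 with y² ≡ rhs.
  x = 0: rhs = 2, matching y values: 6, 11 (2 points).
  x = 1: rhs = 2, matching y values: 6, 11 (2 points).
  x = 2: rhs = 8, matching y values: 5, 12 (2 points).
  x = 3: rhs = 9, matching y values: 3, 14 (2 points).
  x = 4: rhs = 11, matching y values: none (0 points).
  x = 5: rhs = 3, matching y values: none (0 points).
  x = 6: rhs = 8, matching y values: 5, 12 (2 points).
  x = 7: rhs = 15, matching y values: 7, 10 (2 points).
  x = 8: rhs = 13, matching y values: 8, 9 (2 points).
  x = 9: rhs = 8, matching y values: 5, 12 (2 points).
  x = 10: rhs = 6, matching y values: none (0 points).
  x = 11: rhs = 13, matching y values: 8, 9 (2 points).
  x = 12: rhs = 1, matching y values: 1, 16 (2 points).
  x = 13: rhs = 10, matching y values: none (0 points).
  x = 14: rhs = 12, matching y values: none (0 points).
  x = 15: rhs = 13, matching y values: 8, 9 (2 points).
  x = 16: rhs = 2, matching y values: 6, 11 (2 points).
Total affine count: 24.
Full point count |E(F_17)| = 24 + 1 = 25.
Hasse bound: |25 − (17+1)| = |7| = 7 ≤ 2√17 ≈ 8.2462 ✓.


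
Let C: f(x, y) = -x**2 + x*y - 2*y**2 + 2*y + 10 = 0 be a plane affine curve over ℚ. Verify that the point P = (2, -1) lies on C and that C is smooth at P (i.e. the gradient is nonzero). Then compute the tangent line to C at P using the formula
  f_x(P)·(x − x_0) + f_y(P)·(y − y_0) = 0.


Tangent line at P: -5*x + 8*y + 18 = 0.

Step 1: f(2, -1) = 0, so P lies on C.
Step 2: partial derivatives
  f_x(x, y) = -2*x + y, f_y(x, y) = x - 4*y + 2.
  f_x(P) = -5, f_y(P) = 8 (gradient nonzero, so P is smooth).
Step 3: tangent line at P: -5·(x − 2) + 8·(y − -1) = 0.
Expanding: -5*x + 8*y + 18 = 0.


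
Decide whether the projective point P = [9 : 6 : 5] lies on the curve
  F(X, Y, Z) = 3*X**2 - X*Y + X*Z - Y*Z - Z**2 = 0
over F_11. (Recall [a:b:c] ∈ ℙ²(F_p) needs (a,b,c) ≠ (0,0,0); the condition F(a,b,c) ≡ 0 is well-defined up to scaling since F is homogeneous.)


F(9,6,5) ≡ 3 (mod 11); P is NOT on the curve.

Evaluate F(9, 6, 5) term-by-term (mod 11).
  3*X**2 ↦ 3·81·1·1 = 243
  -X*Y ↦ -1·9·6·1 = -54
  X*Z ↦ 1·9·1·5 = 45
  -Y*Z ↦ -1·1·6·5 = -30
  -Z**2 ↦ -1·1·1·25 = -25
Sum: F(9, 6, 5) = (243) + (-54) + (45) + (-30) + (-25) = 179.
Reducing mod 11: 179 ≡ 3 (mod 11).
Since F(a, b, c) ≡ 3 ≠ 0 (mod 11), P does NOT lie on the curve.


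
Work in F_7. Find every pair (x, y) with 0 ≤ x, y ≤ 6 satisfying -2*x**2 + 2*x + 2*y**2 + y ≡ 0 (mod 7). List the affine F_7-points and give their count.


Affine F_7-points: {(0, 0), (0, 3), (1, 0), (1, 3), (4, 1), (4, 2)}; count = 6.

For each of the 49 pairs (x, y) ∈ F_7², evaluate f(x, y) mod 7. Record the zeros.
  x = 0: [0↦0, 1↦3, 2↦3, 3↦0, 4↦1, 5↦6, 6↦1]  zeros at y ∈ {0, 3}
  x = 1: [0↦0, 1↦3, 2↦3, 3↦0, 4↦1, 5↦6, 6↦1]  zeros at y ∈ {0, 3}
  x = 2: [0↦3, 1↦6, 2↦6, 3↦3, 4↦4, 5↦2, 6↦4]  zeros at y ∈ ∅
  x = 3: [0↦2, 1↦5, 2↦5, 3↦2, 4↦3, 5↦1, 6↦3]  zeros at y ∈ ∅
  x = 4: [0↦4, 1↦0, 2↦0, 3↦4, 4↦5, 5↦3, 6↦5]  zeros at y ∈ {1, 2}
  x = 5: [0↦2, 1↦5, 2↦5, 3↦2, 4↦3, 5↦1, 6↦3]  zeros at y ∈ ∅
  x = 6: [0↦3, 1↦6, 2↦6, 3↦3, 4↦4, 5↦2, 6↦4]  zeros at y ∈ ∅
Collecting zeros: affine points = {(0, 0), (0, 3), (1, 0), (1, 3), (4, 1), (4, 2)}.
Total count |C(F_7)_aff| = 6.


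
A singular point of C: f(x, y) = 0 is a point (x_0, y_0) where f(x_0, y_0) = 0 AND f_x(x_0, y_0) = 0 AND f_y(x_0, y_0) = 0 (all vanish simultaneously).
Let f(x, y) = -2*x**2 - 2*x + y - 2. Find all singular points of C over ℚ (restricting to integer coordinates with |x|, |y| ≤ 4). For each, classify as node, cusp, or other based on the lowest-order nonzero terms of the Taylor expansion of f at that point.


No singular points in the scanned grid; C is smooth there.

Compute partial derivatives:
  f_x = -4*x - 2.
  f_y = 1.
f_y = 1 is a nonzero constant, so f_y never vanishes: no point (x, y) can satisfy f = f_x = f_y = 0. In particular no (x, y) ∈ {−4, ..., 4}² is singular; the curve is smooth.


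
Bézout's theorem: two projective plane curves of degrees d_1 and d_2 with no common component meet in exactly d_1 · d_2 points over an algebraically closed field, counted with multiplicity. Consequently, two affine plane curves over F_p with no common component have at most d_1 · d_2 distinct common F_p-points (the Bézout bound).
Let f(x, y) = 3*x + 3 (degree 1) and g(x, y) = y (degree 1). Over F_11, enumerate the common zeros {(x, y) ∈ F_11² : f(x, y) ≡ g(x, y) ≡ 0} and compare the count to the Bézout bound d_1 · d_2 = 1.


Common zeros: {(10, 0)}; count = 1; Bézout bound = 1.

deg(f) = 1, deg(g) = 1, so Bézout bound = 1.
Scan x ∈ F_11. For each x, list the y ∈ F_11 with f(x, y) ≡ 0 and those with g(x, y) ≡ 0 (mod 11); the common zeros in that column are the intersection.
  x = 0: f ≡ 0 at y ∈ ∅; g ≡ 0 at y ∈ {0}; common: ∅.
  x = 1: f ≡ 0 at y ∈ ∅; g ≡ 0 at y ∈ {0}; common: ∅.
  x = 2: f ≡ 0 at y ∈ ∅; g ≡ 0 at y ∈ {0}; common: ∅.
  x = 3: f ≡ 0 at y ∈ ∅; g ≡ 0 at y ∈ {0}; common: ∅.
  x = 4: f ≡ 0 at y ∈ ∅; g ≡ 0 at y ∈ {0}; common: ∅.
  x = 5: f ≡ 0 at y ∈ ∅; g ≡ 0 at y ∈ {0}; common: ∅.
  x = 6: f ≡ 0 at y ∈ ∅; g ≡ 0 at y ∈ {0}; common: ∅.
  x = 7: f ≡ 0 at y ∈ ∅; g ≡ 0 at y ∈ {0}; common: ∅.
  x = 8: f ≡ 0 at y ∈ ∅; g ≡ 0 at y ∈ {0}; common: ∅.
  x = 9: f ≡ 0 at y ∈ ∅; g ≡ 0 at y ∈ {0}; common: ∅.
  x = 10: f ≡ 0 at y ∈ {0, 1, 2, 3, 4, 5, 6, 7, 8, 9, 10}; g ≡ 0 at y ∈ {0}; common: {0}.
Collecting: common zeros = {(10, 0)}, so the count is 1.
Comparison with the Bézout bound: 1 ≤ 1 = deg(f)·deg(g), as expected for curves with no common component (the bound is attained).


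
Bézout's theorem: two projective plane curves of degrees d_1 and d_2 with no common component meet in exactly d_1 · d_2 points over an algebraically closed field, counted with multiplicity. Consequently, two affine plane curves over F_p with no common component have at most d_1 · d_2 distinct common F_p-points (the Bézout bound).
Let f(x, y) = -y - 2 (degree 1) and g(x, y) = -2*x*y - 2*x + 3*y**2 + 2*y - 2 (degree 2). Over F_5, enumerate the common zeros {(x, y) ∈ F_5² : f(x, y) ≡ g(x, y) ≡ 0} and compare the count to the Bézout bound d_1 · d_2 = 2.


Common zeros: {(2, 3)}; count = 1; Bézout bound = 2.

deg(f) = 1, deg(g) = 2, so Bézout bound = 2.
Scan x ∈ F_5. For each x, list the y ∈ F_5 with f(x, y) ≡ 0 and those with g(x, y) ≡ 0 (mod 5); the common zeros in that column are the intersection.
  x = 0: f ≡ 0 at y ∈ {3}; g ≡ 0 at y ∈ ∅; common: ∅.
  x = 1: f ≡ 0 at y ∈ {3}; g ≡ 0 at y ∈ ∅; common: ∅.
  x = 2: f ≡ 0 at y ∈ {3}; g ≡ 0 at y ∈ {1, 3}; common: {3}.
  x = 3: f ≡ 0 at y ∈ {3}; g ≡ 0 at y ∈ ∅; common: ∅.
  x = 4: f ≡ 0 at y ∈ {3}; g ≡ 0 at y ∈ {0, 2}; common: ∅.
Collecting: common zeros = {(2, 3)}, so the count is 1.
Comparison with the Bézout bound: 1 ≤ 2 = deg(f)·deg(g), as expected for curves with no common component (the affine F_5-count falls short of the bound because intersections may lie at infinity, over extension fields, or carry multiplicity).


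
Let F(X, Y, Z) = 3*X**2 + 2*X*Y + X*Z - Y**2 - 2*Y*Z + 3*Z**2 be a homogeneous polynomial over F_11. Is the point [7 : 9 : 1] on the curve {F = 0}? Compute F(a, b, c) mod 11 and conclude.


F(7,9,1) ≡ 8 (mod 11); P is NOT on the curve.

Evaluate F(7, 9, 1) term-by-term (mod 11).
  3*X**2 ↦ 3·49·1·1 = 147
  2*X*Y ↦ 2·7·9·1 = 126
  X*Z ↦ 1·7·1·1 = 7
  -Y**2 ↦ -1·1·81·1 = -81
  -2*Y*Z ↦ -2·1·9·1 = -18
  3*Z**2 ↦ 3·1·1·1 = 3
Sum: F(7, 9, 1) = (147) + (126) + (7) + (-81) + (-18) + (3) = 184.
Reducing mod 11: 184 ≡ 8 (mod 11).
Since F(a, b, c) ≡ 8 ≠ 0 (mod 11), P does NOT lie on the curve.


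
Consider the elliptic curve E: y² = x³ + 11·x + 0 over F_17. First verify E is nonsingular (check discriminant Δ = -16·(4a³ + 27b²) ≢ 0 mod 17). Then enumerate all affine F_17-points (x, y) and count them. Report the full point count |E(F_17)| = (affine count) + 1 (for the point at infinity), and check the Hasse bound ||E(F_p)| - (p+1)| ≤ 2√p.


Affine points = {(0, 0), (2, 8), (2, 9), (3, 3), (3, 14), (14, 5), (14, 12), (15, 2), (15, 15)}; affine count = 9; |E(F_17)| = 10.

Discriminant check: Δ ∝ 4a³ + 27b² = 4·11³ + 27·0² = 4·1331 + 27·0 ≡ 3 (mod 17). Nonzero ⇒ E is nonsingular.
For each x ∈ F_17, compute rhs = x³ + 11·x + 0 mod 17, then count y ∈ F_17 with y² ≡ rhs.
  x = 0: rhs = 0, matching y values: 0 (1 points).
  x = 1: rhs = 12, matching y values: none (0 points).
  x = 2: rhs = 13, matching y values: 8, 9 (2 points).
  x = 3: rhs = 9, matching y values: 3, 14 (2 points).
  x = 4: rhs = 6, matching y values: none (0 points).
  x = 5: rhs = 10, matching y values: none (0 points).
  x = 6: rhs = 10, matching y values: none (0 points).
  x = 7: rhs = 12, matching y values: none (0 points).
  x = 8: rhs = 5, matching y values: none (0 points).
  x = 9: rhs = 12, matching y values: none (0 points).
  x = 10: rhs = 5, matching y values: none (0 points).
  x = 11: rhs = 7, matching y values: none (0 points).
  x = 12: rhs = 7, matching y values: none (0 points).
  x = 13: rhs = 11, matching y values: none (0 points).
  x = 14: rhs = 8, matching y values: 5, 12 (2 points).
  x = 15: rhs = 4, matching y values: 2, 15 (2 points).
  x = 16: rhs = 5, matching y values: none (0 points).
Total affine count: 9.
Full point count |E(F_17)| = 9 + 1 = 10.
Hasse bound: |10 − (17+1)| = |-8| = 8 ≤ 2√17 ≈ 8.2462 ✓.


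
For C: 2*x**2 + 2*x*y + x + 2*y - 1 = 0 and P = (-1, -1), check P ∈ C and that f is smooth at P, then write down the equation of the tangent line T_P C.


Tangent line at P: -5*x - 5 = 0.

Step 1: f(-1, -1) = 0, so P lies on C.
Step 2: partial derivatives
  f_x(x, y) = 4*x + 2*y + 1, f_y(x, y) = 2*x + 2.
  f_x(P) = -5, f_y(P) = 0 (gradient nonzero, so P is smooth).
Step 3: tangent line at P: -5·(x − -1) + 0·(y − -1) = 0.
Expanding: -5*x - 5 = 0.


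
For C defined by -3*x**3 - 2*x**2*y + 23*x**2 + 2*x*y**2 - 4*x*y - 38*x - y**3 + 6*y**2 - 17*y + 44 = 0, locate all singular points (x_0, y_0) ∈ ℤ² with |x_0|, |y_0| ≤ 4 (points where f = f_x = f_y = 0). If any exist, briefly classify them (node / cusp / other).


Singular points: {(2, 3)}; classification: node.

Compute partial derivatives:
  f_x = -9*x**2 - 4*x*y + 46*x + 2*y**2 - 4*y - 38.
  f_y = -2*x**2 + 4*x*y - 4*x - 3*y**2 + 12*y - 17.
Scan x_0 ∈ {−4, ..., 4}. For each x_0, f_y(x_0, y) is a polynomial in y; find its integer roots y ∈ {−4, ..., 4}, then test f_x and f at those candidates.
  x = -4: f_y(-4, y) = -3*y**2 - 4*y - 33; no integer root y with |y| ≤ 4.
  x = -3: f_y(-3, y) = -3*y**2 - 23; no integer root y with |y| ≤ 4.
  x = -2: f_y(-2, y) = -3*y**2 + 4*y - 17; no integer root y with |y| ≤ 4.
  x = -1: f_y(-1, y) = -3*y**2 + 8*y - 15; no integer root y with |y| ≤ 4.
  x = 0: f_y(0, y) = -3*y**2 + 12*y - 17; no integer root y with |y| ≤ 4.
  x = 1: f_y(1, y) = -3*y**2 + 16*y - 23; no integer root y with |y| ≤ 4.
  x = 2: f_y(2, y) = -3*y**2 + 20*y - 33; vanishes at y ∈ {3}. (2, 3): f_x = 0, f = 0 — SINGULAR.
  x = 3: f_y(3, y) = -3*y**2 + 24*y - 47; no integer root y with |y| ≤ 4.
  x = 4: f_y(4, y) = -3*y**2 + 28*y - 65; no integer root y with |y| ≤ 4.
Only singular point on the grid: (2, 3).
Classify: substitute x = 2 + u, y = 3 + v and expand: f = -3*u**3 - 2*u**2*v - u**2 + 2*u*v**2 - v**3 + v**2.
No constant or linear terms (consistent with a singular point). Quadratic part: -u**2 + v**2. Cubic part: -3*u**3 - 2*u**2*v + 2*u*v**2 - v**3.
The quadratic part v**2 - u**2 = (v − u)(v + u) splits into two distinct linear factors, so there are two distinct tangent lines y − 3 = ±(x − 2) — this is a node (ordinary double point).
Classification: node.


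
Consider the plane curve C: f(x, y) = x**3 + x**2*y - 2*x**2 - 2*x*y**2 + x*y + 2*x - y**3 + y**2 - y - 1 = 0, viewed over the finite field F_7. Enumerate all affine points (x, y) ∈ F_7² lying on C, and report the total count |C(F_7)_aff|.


Affine F_7-points: {(0, 2), (1, 0), (2, 2), (3, 0), (4, 6), (5, 0), (5, 2), (5, 3)}; count = 8.

For each of the 49 pairs (x, y) ∈ F_7², evaluate f(x, y) mod 7. Record the zeros.
  x = 0: [0↦6, 1↦5, 2↦0, 3↦6, 4↦3, 5↦6, 6↦2]  zeros at y ∈ {2}
  x = 1: [0↦0, 1↦6, 2↦4, 3↦2, 4↦1, 5↦2, 6↦6]  zeros at y ∈ {0}
  x = 2: [0↦3, 1↦4, 2↦0, 3↦6, 4↦2, 5↦3, 6↦3]  zeros at y ∈ {2}
  x = 3: [0↦0, 1↦5, 2↦1, 3↦3, 4↦5, 5↦1, 6↦6]  zeros at y ∈ {0}
  x = 4: [0↦4, 1↦1, 2↦6, 3↦6, 4↦2, 5↦2, 6↦0]  zeros at y ∈ {6}
  x = 5: [0↦0, 1↦5, 2↦0, 3↦0, 4↦6, 5↦5, 6↦5]  zeros at y ∈ {0, 2, 3}
  x = 6: [0↦1, 1↦2, 2↦3, 3↦5, 4↦2, 5↦2, 6↦6]  zeros at y ∈ ∅
Collecting zeros: affine points = {(0, 2), (1, 0), (2, 2), (3, 0), (4, 6), (5, 0), (5, 2), (5, 3)}.
Total count |C(F_7)_aff| = 8.


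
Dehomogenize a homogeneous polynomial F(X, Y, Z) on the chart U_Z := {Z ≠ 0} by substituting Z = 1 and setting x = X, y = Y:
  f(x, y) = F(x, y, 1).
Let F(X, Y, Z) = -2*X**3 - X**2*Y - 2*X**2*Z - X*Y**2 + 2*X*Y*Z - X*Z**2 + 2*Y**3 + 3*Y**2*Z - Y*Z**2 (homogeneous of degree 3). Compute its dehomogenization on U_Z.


f(x, y) = -2*x**3 - x**2*y - 2*x**2 - x*y**2 + 2*x*y - x + 2*y**3 + 3*y**2 - y

On U_Z we set Z = 1. Each monomial c·X^i·Y^j·Z^k in F becomes c·x^i·y^j·1^k = c·x^i·y^j.
Substituting Z = 1: F(X, Y, 1) = -2*x**3 - x**2*y - 2*x**2 - x*y**2 + 2*x*y - x + 2*y**3 + 3*y**2 - y.
Note: deg(f) ≤ deg(F) = 3; strict inequality happens when F is divisible by Z (lost terms).


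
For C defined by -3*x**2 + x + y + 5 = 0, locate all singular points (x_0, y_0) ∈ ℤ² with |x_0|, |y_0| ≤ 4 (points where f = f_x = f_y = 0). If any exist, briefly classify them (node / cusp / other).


No singular points in the scanned grid; C is smooth there.

Compute partial derivatives:
  f_x = 1 - 6*x.
  f_y = 1.
f_y = 1 is a nonzero constant, so f_y never vanishes: no point (x, y) can satisfy f = f_x = f_y = 0. In particular no (x, y) ∈ {−4, ..., 4}² is singular; the curve is smooth.


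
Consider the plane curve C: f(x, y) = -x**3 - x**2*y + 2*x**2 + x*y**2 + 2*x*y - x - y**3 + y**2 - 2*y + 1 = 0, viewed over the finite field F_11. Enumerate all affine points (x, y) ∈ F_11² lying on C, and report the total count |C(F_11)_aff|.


Affine F_11-points: {(0, 4), (1, 3), (2, 6), (3, 0), (5, 10), (8, 6), (10, 10)}; count = 7.

For each of the 121 pairs (x, y) ∈ F_11², evaluate f(x, y) mod 11. Record the zeros.
  x = 0: [0↦1, 1↦10, 2↦4, 3↦10, 4↦0, 5↦1, 6↦7, 7↦1, 8↦10, 9↦6, 10↦5]  zeros at y ∈ {4}
  x = 1: [0↦1, 1↦1, 2↦10, 3↦0, 4↦9, 5↦9, 6↦5, 7↦2, 8↦5, 9↦8, 10↦5]  zeros at y ∈ {3}
  x = 2: [0↦10, 1↦10, 2↦10, 3↦4, 4↦8, 5↦5, 6↦0, 7↦9, 8↦4, 9↦1, 10↦5]  zeros at y ∈ {6}
  x = 3: [0↦0, 1↦9, 2↦9, 3↦5, 4↦2, 5↦5, 6↦8, 7↦5, 8↦1, 9↦1, 10↦10]  zeros at y ∈ {0}
  x = 4: [0↦9, 1↦3, 2↦1, 3↦8, 4↦7, 5↦3, 6↦1, 7↦6, 8↦1, 9↦2, 10↦3]  zeros at y ∈ ∅
  x = 5: [0↦9, 1↦8, 2↦2, 3↦7, 4↦6, 5↦4, 6↦6, 7↦6, 8↦9, 9↦9, 10↦0]  zeros at y ∈ {10}
  x = 6: [0↦5, 1↦7, 2↦6, 3↦7, 4↦4, 5↦2, 6↦6, 7↦10, 8↦8, 9↦5, 10↦6]  zeros at y ∈ ∅
  x = 7: [0↦2, 1↦5, 2↦7, 3↦2, 4↦6, 5↦2, 6↦6, 7↦1, 8↦3, 9↦6, 10↦4]  zeros at y ∈ ∅
  x = 8: [0↦5, 1↦7, 2↦10, 3↦8, 4↦6, 5↦9, 6↦0, 7↦6, 8↦10, 9↦6, 10↦10]  zeros at y ∈ {6}
  x = 9: [0↦8, 1↦7, 2↦9, 3↦8, 4↦9, 5↦6, 6↦4, 7↦8, 8↦1, 9↦10, 10↦7]  zeros at y ∈ ∅
  x = 10: [0↦5, 1↦10, 2↦9, 3↦7, 4↦9, 5↦9, 6↦1, 7↦1, 8↦3, 9↦1, 10↦0]  zeros at y ∈ {10}
Collecting zeros: affine points = {(0, 4), (1, 3), (2, 6), (3, 0), (5, 10), (8, 6), (10, 10)}.
Total count |C(F_11)_aff| = 7.


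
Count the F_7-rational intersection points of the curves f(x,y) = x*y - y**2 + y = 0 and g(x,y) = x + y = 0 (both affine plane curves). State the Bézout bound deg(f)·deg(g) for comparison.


Common zeros: {(0, 0), (3, 4)}; count = 2; Bézout bound = 2.

deg(f) = 2, deg(g) = 1, so Bézout bound = 2.
Scan x ∈ F_7. For each x, list the y ∈ F_7 with f(x, y) ≡ 0 and those with g(x, y) ≡ 0 (mod 7); the common zeros in that column are the intersection.
  x = 0: f ≡ 0 at y ∈ {0, 1}; g ≡ 0 at y ∈ {0}; common: {0}.
  x = 1: f ≡ 0 at y ∈ {0, 2}; g ≡ 0 at y ∈ {6}; common: ∅.
  x = 2: f ≡ 0 at y ∈ {0, 3}; g ≡ 0 at y ∈ {5}; common: ∅.
  x = 3: f ≡ 0 at y ∈ {0, 4}; g ≡ 0 at y ∈ {4}; common: {4}.
  x = 4: f ≡ 0 at y ∈ {0, 5}; g ≡ 0 at y ∈ {3}; common: ∅.
  x = 5: f ≡ 0 at y ∈ {0, 6}; g ≡ 0 at y ∈ {2}; common: ∅.
  x = 6: f ≡ 0 at y ∈ {0}; g ≡ 0 at y ∈ {1}; common: ∅.
Collecting: common zeros = {(0, 0), (3, 4)}, so the count is 2.
Comparison with the Bézout bound: 2 ≤ 2 = deg(f)·deg(g), as expected for curves with no common component (the bound is attained).


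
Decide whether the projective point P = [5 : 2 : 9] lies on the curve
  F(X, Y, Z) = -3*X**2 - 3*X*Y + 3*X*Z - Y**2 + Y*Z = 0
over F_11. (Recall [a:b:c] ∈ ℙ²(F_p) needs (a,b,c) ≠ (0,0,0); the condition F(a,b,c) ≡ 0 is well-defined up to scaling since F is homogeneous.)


F(5,2,9) ≡ 0 (mod 11); P is on the curve.

Evaluate F(5, 2, 9) term-by-term (mod 11).
  -3*X**2 ↦ -3·25·1·1 = -75
  -3*X*Y ↦ -3·5·2·1 = -30
  3*X*Z ↦ 3·5·1·9 = 135
  -Y**2 ↦ -1·1·4·1 = -4
  Y*Z ↦ 1·1·2·9 = 18
Sum: F(5, 2, 9) = (-75) + (-30) + (135) + (-4) + (18) = 44.
Reducing mod 11: 44 ≡ 0 (mod 11).
Since F(a, b, c) ≡ 0 (mod 11), P lies on the curve.


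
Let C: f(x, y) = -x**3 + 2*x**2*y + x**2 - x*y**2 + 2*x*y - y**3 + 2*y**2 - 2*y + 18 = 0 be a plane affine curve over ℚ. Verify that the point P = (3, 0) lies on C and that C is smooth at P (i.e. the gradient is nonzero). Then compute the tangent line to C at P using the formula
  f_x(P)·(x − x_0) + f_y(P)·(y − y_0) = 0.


Tangent line at P: -21*x + 22*y + 63 = 0.

Step 1: f(3, 0) = 0, so P lies on C.
Step 2: partial derivatives
  f_x(x, y) = -3*x**2 + 4*x*y + 2*x - y**2 + 2*y, f_y(x, y) = 2*x**2 - 2*x*y + 2*x - 3*y**2 + 4*y - 2.
  f_x(P) = -21, f_y(P) = 22 (gradient nonzero, so P is smooth).
Step 3: tangent line at P: -21·(x − 3) + 22·(y − 0) = 0.
Expanding: -21*x + 22*y + 63 = 0.


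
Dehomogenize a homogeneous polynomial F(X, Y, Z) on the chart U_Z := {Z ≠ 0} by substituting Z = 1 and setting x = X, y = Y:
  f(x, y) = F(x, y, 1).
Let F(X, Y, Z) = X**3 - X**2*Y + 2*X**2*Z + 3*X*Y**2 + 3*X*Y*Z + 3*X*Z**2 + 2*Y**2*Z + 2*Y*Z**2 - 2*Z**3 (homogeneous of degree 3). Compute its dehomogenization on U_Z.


f(x, y) = x**3 - x**2*y + 2*x**2 + 3*x*y**2 + 3*x*y + 3*x + 2*y**2 + 2*y - 2

On U_Z we set Z = 1. Each monomial c·X^i·Y^j·Z^k in F becomes c·x^i·y^j·1^k = c·x^i·y^j.
Substituting Z = 1: F(X, Y, 1) = x**3 - x**2*y + 2*x**2 + 3*x*y**2 + 3*x*y + 3*x + 2*y**2 + 2*y - 2.
Note: deg(f) ≤ deg(F) = 3; strict inequality happens when F is divisible by Z (lost terms).


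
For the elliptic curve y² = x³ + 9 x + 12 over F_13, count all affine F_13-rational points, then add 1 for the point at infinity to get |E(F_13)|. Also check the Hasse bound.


Affine points = {(0, 5), (0, 8), (1, 3), (1, 10), (2, 5), (2, 8), (3, 1), (3, 12), (5, 0), (6, 3), (6, 10), (9, 4), (9, 9), (10, 6), (10, 7), (11, 5), (11, 8)}; affine count = 17; |E(F_13)| = 18.

Discriminant check: Δ ∝ 4a³ + 27b² = 4·9³ + 27·12² = 4·729 + 27·144 ≡ 5 (mod 13). Nonzero ⇒ E is nonsingular.
For each x ∈ F_13, compute rhs = x³ + 9·x + 12 mod 13, then count y ∈ F_13 with y² ≡ rhs.
  x = 0: rhs = 12, matching y values: 5, 8 (2 points).
  x = 1: rhs = 9, matching y values: 3, 10 (2 points).
  x = 2: rhs = 12, matching y values: 5, 8 (2 points).
  x = 3: rhs = 1, matching y values: 1, 12 (2 points).
  x = 4: rhs = 8, matching y values: none (0 points).
  x = 5: rhs = 0, matching y values: 0 (1 points).
  x = 6: rhs = 9, matching y values: 3, 10 (2 points).
  x = 7: rhs = 2, matching y values: none (0 points).
  x = 8: rhs = 11, matching y values: none (0 points).
  x = 9: rhs = 3, matching y values: 4, 9 (2 points).
  x = 10: rhs = 10, matching y values: 6, 7 (2 points).
  x = 11: rhs = 12, matching y values: 5, 8 (2 points).
  x = 12: rhs = 2, matching y values: none (0 points).
Total affine count: 17.
Full point count |E(F_13)| = 17 + 1 = 18.
Hasse bound: |18 − (13+1)| = |4| = 4 ≤ 2√13 ≈ 7.2111 ✓.


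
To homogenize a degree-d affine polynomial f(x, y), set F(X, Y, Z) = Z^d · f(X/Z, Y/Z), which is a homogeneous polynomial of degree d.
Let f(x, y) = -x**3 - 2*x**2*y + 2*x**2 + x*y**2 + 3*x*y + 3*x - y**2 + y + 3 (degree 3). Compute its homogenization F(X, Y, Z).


F(X, Y, Z) = -X**3 - 2*X**2*Y + 2*X**2*Z + X*Y**2 + 3*X*Y*Z + 3*X*Z**2 - Y**2*Z + Y*Z**2 + 3*Z**3

deg(f) = 3.
Substitute x = X/Z, y = Y/Z into f, then multiply by Z^3.
  monomial -1·x^3·y^0 ↦ -1·X^3·Y^0·Z^0.
  monomial -2·x^2·y^1 ↦ -2·X^2·Y^1·Z^0.
  monomial 2·x^2·y^0 ↦ 2·X^2·Y^0·Z^1.
  monomial 1·x^1·y^2 ↦ 1·X^1·Y^2·Z^0.
  monomial 3·x^1·y^1 ↦ 3·X^1·Y^1·Z^1.
  monomial 3·x^1·y^0 ↦ 3·X^1·Y^0·Z^2.
  monomial -1·x^0·y^2 ↦ -1·X^0·Y^2·Z^1.
  monomial 1·x^0·y^1 ↦ 1·X^0·Y^1·Z^2.
  monomial 3·x^0·y^0 ↦ 3·X^0·Y^0·Z^3.
Collecting: F(X, Y, Z) = -X**3 - 2*X**2*Y + 2*X**2*Z + X*Y**2 + 3*X*Y*Z + 3*X*Z**2 - Y**2*Z + Y*Z**2 + 3*Z**3.


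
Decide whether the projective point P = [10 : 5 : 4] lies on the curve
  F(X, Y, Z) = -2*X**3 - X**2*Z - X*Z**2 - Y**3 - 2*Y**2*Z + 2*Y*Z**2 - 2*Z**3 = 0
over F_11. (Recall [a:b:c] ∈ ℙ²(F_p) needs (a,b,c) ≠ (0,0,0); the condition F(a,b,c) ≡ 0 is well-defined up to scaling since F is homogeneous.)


F(10,5,4) ≡ 7 (mod 11); P is NOT on the curve.

Evaluate F(10, 5, 4) term-by-term (mod 11).
  -2*X**3 ↦ -2·1000·1·1 = -2000
  -X**2*Z ↦ -1·100·1·4 = -400
  -X*Z**2 ↦ -1·10·1·16 = -160
  -Y**3 ↦ -1·1·125·1 = -125
  -2*Y**2*Z ↦ -2·1·25·4 = -200
  2*Y*Z**2 ↦ 2·1·5·16 = 160
  -2*Z**3 ↦ -2·1·1·64 = -128
Sum: F(10, 5, 4) = (-2000) + (-400) + (-160) + (-125) + (-200) + (160) + (-128) = -2853.
Reducing mod 11: -2853 ≡ 7 (mod 11).
Since F(a, b, c) ≡ 7 ≠ 0 (mod 11), P does NOT lie on the curve.


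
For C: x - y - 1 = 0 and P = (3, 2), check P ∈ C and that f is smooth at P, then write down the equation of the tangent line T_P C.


Tangent line at P: x - y - 1 = 0.

Step 1: f(3, 2) = 0, so P lies on C.
Step 2: partial derivatives
  f_x(x, y) = 1, f_y(x, y) = -1.
  f_x(P) = 1, f_y(P) = -1 (gradient nonzero, so P is smooth).
Step 3: tangent line at P: 1·(x − 3) + -1·(y − 2) = 0.
Expanding: x - y - 1 = 0.


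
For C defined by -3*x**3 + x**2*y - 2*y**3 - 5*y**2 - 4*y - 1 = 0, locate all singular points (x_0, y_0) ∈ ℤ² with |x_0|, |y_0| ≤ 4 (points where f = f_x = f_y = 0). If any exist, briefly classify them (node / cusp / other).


Singular points: {(0, -1)}; classification: node.

Compute partial derivatives:
  f_x = -9*x**2 + 2*x*y.
  f_y = x**2 - 6*y**2 - 10*y - 4.
Scan x_0 ∈ {−4, ..., 4}. For each x_0, f_y(x_0, y) is a polynomial in y; find its integer roots y ∈ {−4, ..., 4}, then test f_x and f at those candidates.
  x = -4: f_y(-4, y) = -6*y**2 - 10*y + 12; no integer root y with |y| ≤ 4.
  x = -3: f_y(-3, y) = -6*y**2 - 10*y + 5; no integer root y with |y| ≤ 4.
  x = -2: f_y(-2, y) = -6*y**2 - 10*y; vanishes at y ∈ {0}. (-2, 0): f_x = -36 ≠ 0.
  x = -1: f_y(-1, y) = -6*y**2 - 10*y - 3; no integer root y with |y| ≤ 4.
  x = 0: f_y(0, y) = -6*y**2 - 10*y - 4; vanishes at y ∈ {-1}. (0, -1): f_x = 0, f = 0 — SINGULAR.
  x = 1: f_y(1, y) = -6*y**2 - 10*y - 3; no integer root y with |y| ≤ 4.
  x = 2: f_y(2, y) = -6*y**2 - 10*y; vanishes at y ∈ {0}. (2, 0): f_x = -36 ≠ 0.
  x = 3: f_y(3, y) = -6*y**2 - 10*y + 5; no integer root y with |y| ≤ 4.
  x = 4: f_y(4, y) = -6*y**2 - 10*y + 12; no integer root y with |y| ≤ 4.
Only singular point on the grid: (0, -1).
Classify: substitute x = 0 + u, y = -1 + v and expand: f = -3*u**3 + u**2*v - u**2 - 2*v**3 + v**2.
No constant or linear terms (consistent with a singular point). Quadratic part: -u**2 + v**2. Cubic part: -3*u**3 + u**2*v - 2*v**3.
The quadratic part v**2 - u**2 = (v − u)(v + u) splits into two distinct linear factors, so there are two distinct tangent lines y − -1 = ±(x − 0) — this is a node (ordinary double point).
Classification: node.
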